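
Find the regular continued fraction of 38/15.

Run the Euclidean algorithm on 38 and 15; the successive quotients are the partial quotients a_0, a_1, ... (each step inverts the fractional part left over by the previous one):
  38 = 2*15 + 8, so a_0 = 2.
  15 = 1*8 + 7, so a_1 = 1.
  8 = 1*7 + 1, so a_2 = 1.
  7 = 7*1 + 0, so a_3 = 7.
The remainder reaches 0 after 4 divisions, so the expansion has 4 partial quotients, read off in order.

[2; 1, 1, 7]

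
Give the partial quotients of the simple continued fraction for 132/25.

Run the Euclidean algorithm on 132 and 25; the successive quotients are the partial quotients a_0, a_1, ... (each step inverts the fractional part left over by the previous one):
  132 = 5*25 + 7, so a_0 = 5.
  25 = 3*7 + 4, so a_1 = 3.
  7 = 1*4 + 3, so a_2 = 1.
  4 = 1*3 + 1, so a_3 = 1.
  3 = 3*1 + 0, so a_4 = 3.
The remainder reaches 0 after 5 divisions, so the expansion has 5 partial quotients, read off in order.

[5; 3, 1, 1, 3]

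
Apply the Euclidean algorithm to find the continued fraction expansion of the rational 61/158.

Run the Euclidean algorithm on 61 and 158; the successive quotients are the partial quotients a_0, a_1, ... (each step inverts the fractional part left over by the previous one):
  61 = 0*158 + 61, so a_0 = 0.
  158 = 2*61 + 36, so a_1 = 2.
  61 = 1*36 + 25, so a_2 = 1.
  36 = 1*25 + 11, so a_3 = 1.
  25 = 2*11 + 3, so a_4 = 2.
  11 = 3*3 + 2, so a_5 = 3.
  3 = 1*2 + 1, so a_6 = 1.
  2 = 2*1 + 0, so a_7 = 2.
The remainder reaches 0 after 8 divisions, so the expansion has 8 partial quotients, read off in order.

[0; 2, 1, 1, 2, 3, 1, 2]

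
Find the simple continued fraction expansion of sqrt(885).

Write x_i = (sqrt(885) + m_i)/d_i with (m_0, d_0) = (0, 1). a_0 = floor(sqrt(885)) = 29, since 29^2 = 841 <= 885 < 900 = 30^2.
Iterate m_{i+1} = d_i*a_i - m_i, d_{i+1} = (885 - m_{i+1}^2)/d_i, a_{i+1} = floor((a_0 + m_{i+1})/d_{i+1}):
  m_1 = 1*29 - 0 = 29, d_1 = (885 - 29^2)/1 = 44/1 = 44, a_1 = floor((29 + 29)/44) = 1.
  m_2 = 44*1 - 29 = 15, d_2 = (885 - 15^2)/44 = 660/44 = 15, a_2 = floor((29 + 15)/15) = 2.
  m_3 = 15*2 - 15 = 15, d_3 = (885 - 15^2)/15 = 660/15 = 44, a_3 = floor((29 + 15)/44) = 1.
  m_4 = 44*1 - 15 = 29, d_4 = (885 - 29^2)/44 = 44/44 = 1, a_4 = floor((29 + 29)/1) = 58.
  m_5 = 1*58 - 29 = 29, d_5 = (885 - 29^2)/1 = 44/1 = 44: (m_5, d_5) = (m_1, d_1) = (29, 44), so from here the quotients repeat a_1, ..., a_4; the period length is 4.
Hence the expansion of sqrt(885) is a_0 = 29 followed by the repeating block 1, 2, 1, 58 (period 4).

[29; (1, 2, 1, 58)]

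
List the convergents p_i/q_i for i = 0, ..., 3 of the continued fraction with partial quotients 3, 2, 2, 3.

Using the convergent recurrence p_i = a_i*p_{i-1} + p_{i-2}, q_i = a_i*q_{i-1} + q_{i-2} with p_{-2}=0, p_{-1}=1, q_{-2}=1, q_{-1}=0:
  i=0: a_0=3, p_0 = 3*1 + 0 = 3, q_0 = 3*0 + 1 = 1.
  i=1: a_1=2, p_1 = 2*3 + 1 = 7, q_1 = 2*1 + 0 = 2.
  i=2: a_2=2, p_2 = 2*7 + 3 = 17, q_2 = 2*2 + 1 = 5.
  i=3: a_3=3, p_3 = 3*17 + 7 = 58, q_3 = 3*5 + 2 = 17.

3/1, 7/2, 17/5, 58/17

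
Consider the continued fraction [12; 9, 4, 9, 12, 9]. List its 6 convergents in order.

12/1, 109/9, 448/37, 4141/342, 50140/4141, 455401/37611

Using the convergent recurrence p_i = a_i*p_{i-1} + p_{i-2}, q_i = a_i*q_{i-1} + q_{i-2} with p_{-2}=0, p_{-1}=1, q_{-2}=1, q_{-1}=0:
  i=0: a_0=12, p_0 = 12*1 + 0 = 12, q_0 = 12*0 + 1 = 1.
  i=1: a_1=9, p_1 = 9*12 + 1 = 109, q_1 = 9*1 + 0 = 9.
  i=2: a_2=4, p_2 = 4*109 + 12 = 448, q_2 = 4*9 + 1 = 37.
  i=3: a_3=9, p_3 = 9*448 + 109 = 4141, q_3 = 9*37 + 9 = 342.
  i=4: a_4=12, p_4 = 12*4141 + 448 = 50140, q_4 = 12*342 + 37 = 4141.
  i=5: a_5=9, p_5 = 9*50140 + 4141 = 455401, q_5 = 9*4141 + 342 = 37611.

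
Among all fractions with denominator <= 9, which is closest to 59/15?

Expand x = 59/15 as a continued fraction with the Euclidean algorithm:
  59 = 3*15 + 14, so a_0 = 3.
  15 = 1*14 + 1, so a_1 = 1.
  14 = 14*1 + 0, so a_2 = 14.
so x = [3; 1, 14].
Convergents (p_i = a_i*p_{i-1} + p_{i-2}, q_i = a_i*q_{i-1} + q_{i-2} with p_{-2}=0, p_{-1}=1, q_{-2}=1, q_{-1}=0), until the denominator exceeds 9:
  i=0: a_0=3, p_0 = 3*1 + 0 = 3, q_0 = 3*0 + 1 = 1.
  i=1: a_1=1, p_1 = 1*3 + 1 = 4, q_1 = 1*1 + 0 = 1.
  i=2: a_2=14, p_2 = 14*4 + 3 = 59, q_2 = 14*1 + 1 = 15.
q_2 = 15 > 9, so the last convergent with denominator <= 9 is p_1/q_1 = 4/1.
The closest fraction with denominator <= 9 is either p_1/q_1 or the intermediate fraction (k*p_1 + p_0)/(k*q_1 + q_0) with the largest k >= 1 whose denominator stays <= 9; these approach x as k grows, and every other convergent or intermediate fraction in range is farther away.
Largest k: floor((9 - q_0)/q_1) = floor((9 - 1)/1) = 8.
That gives (8*4 + 3)/(8*1 + 1) = 35/9.
Compare the errors: |x - 4/1| = |59*1 - 4*15|/(15*1) = 1/15, and |x - 35/9| = |59*9 - 35*15|/(15*9) = 6/135.
Cross-multiplying, 6*15 = 90 < 135 = 1*135, so 6/135 is smaller: the intermediate fraction 35/9 is closer to x than 4/1.

35/9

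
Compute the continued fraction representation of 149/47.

[3; 5, 1, 7]

Run the Euclidean algorithm on 149 and 47; the successive quotients are the partial quotients a_0, a_1, ... (each step inverts the fractional part left over by the previous one):
  149 = 3*47 + 8, so a_0 = 3.
  47 = 5*8 + 7, so a_1 = 5.
  8 = 1*7 + 1, so a_2 = 1.
  7 = 7*1 + 0, so a_3 = 7.
The remainder reaches 0 after 4 divisions, so the expansion has 4 partial quotients, read off in order.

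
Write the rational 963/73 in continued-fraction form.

Run the Euclidean algorithm on 963 and 73; the successive quotients are the partial quotients a_0, a_1, ... (each step inverts the fractional part left over by the previous one):
  963 = 13*73 + 14, so a_0 = 13.
  73 = 5*14 + 3, so a_1 = 5.
  14 = 4*3 + 2, so a_2 = 4.
  3 = 1*2 + 1, so a_3 = 1.
  2 = 2*1 + 0, so a_4 = 2.
The remainder reaches 0 after 5 divisions, so the expansion has 5 partial quotients, read off in order.

[13; 5, 4, 1, 2]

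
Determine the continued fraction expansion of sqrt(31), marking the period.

Write x_i = (sqrt(31) + m_i)/d_i with (m_0, d_0) = (0, 1). a_0 = floor(sqrt(31)) = 5, since 5^2 = 25 <= 31 < 36 = 6^2.
Iterate m_{i+1} = d_i*a_i - m_i, d_{i+1} = (31 - m_{i+1}^2)/d_i, a_{i+1} = floor((a_0 + m_{i+1})/d_{i+1}):
  m_1 = 1*5 - 0 = 5, d_1 = (31 - 5^2)/1 = 6/1 = 6, a_1 = floor((5 + 5)/6) = 1.
  m_2 = 6*1 - 5 = 1, d_2 = (31 - 1^2)/6 = 30/6 = 5, a_2 = floor((5 + 1)/5) = 1.
  m_3 = 5*1 - 1 = 4, d_3 = (31 - 4^2)/5 = 15/5 = 3, a_3 = floor((5 + 4)/3) = 3.
  m_4 = 3*3 - 4 = 5, d_4 = (31 - 5^2)/3 = 6/3 = 2, a_4 = floor((5 + 5)/2) = 5.
  m_5 = 2*5 - 5 = 5, d_5 = (31 - 5^2)/2 = 6/2 = 3, a_5 = floor((5 + 5)/3) = 3.
  m_6 = 3*3 - 5 = 4, d_6 = (31 - 4^2)/3 = 15/3 = 5, a_6 = floor((5 + 4)/5) = 1.
  m_7 = 5*1 - 4 = 1, d_7 = (31 - 1^2)/5 = 30/5 = 6, a_7 = floor((5 + 1)/6) = 1.
  m_8 = 6*1 - 1 = 5, d_8 = (31 - 5^2)/6 = 6/6 = 1, a_8 = floor((5 + 5)/1) = 10.
  m_9 = 1*10 - 5 = 5, d_9 = (31 - 5^2)/1 = 6/1 = 6: (m_9, d_9) = (m_1, d_1) = (5, 6), so from here the quotients repeat a_1, ..., a_8; the period length is 8.
Hence the expansion of sqrt(31) is a_0 = 5 followed by the repeating block 1, 1, 3, 5, 3, 1, 1, 10 (period 8).

[5; (1, 1, 3, 5, 3, 1, 1, 10)]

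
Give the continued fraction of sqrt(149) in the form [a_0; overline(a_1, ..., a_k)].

[12; overline(4, 1, 5, 3, 3, 5, 1, 4, 24)]

Write x_i = (sqrt(149) + m_i)/d_i with (m_0, d_0) = (0, 1). a_0 = floor(sqrt(149)) = 12, since 12^2 = 144 <= 149 < 169 = 13^2.
Iterate m_{i+1} = d_i*a_i - m_i, d_{i+1} = (149 - m_{i+1}^2)/d_i, a_{i+1} = floor((a_0 + m_{i+1})/d_{i+1}):
  m_1 = 1*12 - 0 = 12, d_1 = (149 - 12^2)/1 = 5/1 = 5, a_1 = floor((12 + 12)/5) = 4.
  m_2 = 5*4 - 12 = 8, d_2 = (149 - 8^2)/5 = 85/5 = 17, a_2 = floor((12 + 8)/17) = 1.
  m_3 = 17*1 - 8 = 9, d_3 = (149 - 9^2)/17 = 68/17 = 4, a_3 = floor((12 + 9)/4) = 5.
  m_4 = 4*5 - 9 = 11, d_4 = (149 - 11^2)/4 = 28/4 = 7, a_4 = floor((12 + 11)/7) = 3.
  m_5 = 7*3 - 11 = 10, d_5 = (149 - 10^2)/7 = 49/7 = 7, a_5 = floor((12 + 10)/7) = 3.
  m_6 = 7*3 - 10 = 11, d_6 = (149 - 11^2)/7 = 28/7 = 4, a_6 = floor((12 + 11)/4) = 5.
  m_7 = 4*5 - 11 = 9, d_7 = (149 - 9^2)/4 = 68/4 = 17, a_7 = floor((12 + 9)/17) = 1.
  m_8 = 17*1 - 9 = 8, d_8 = (149 - 8^2)/17 = 85/17 = 5, a_8 = floor((12 + 8)/5) = 4.
  m_9 = 5*4 - 8 = 12, d_9 = (149 - 12^2)/5 = 5/5 = 1, a_9 = floor((12 + 12)/1) = 24.
  m_10 = 1*24 - 12 = 12, d_10 = (149 - 12^2)/1 = 5/1 = 5: (m_10, d_10) = (m_1, d_1) = (12, 5), so from here the quotients repeat a_1, ..., a_9; the period length is 9.
Hence the expansion of sqrt(149) is a_0 = 12 followed by the repeating block 4, 1, 5, 3, 3, 5, 1, 4, 24 (period 9).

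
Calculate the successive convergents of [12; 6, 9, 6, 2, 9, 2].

12/1, 73/6, 669/55, 4087/336, 8843/727, 83674/6879, 176191/14485

Using the convergent recurrence p_i = a_i*p_{i-1} + p_{i-2}, q_i = a_i*q_{i-1} + q_{i-2} with p_{-2}=0, p_{-1}=1, q_{-2}=1, q_{-1}=0:
  i=0: a_0=12, p_0 = 12*1 + 0 = 12, q_0 = 12*0 + 1 = 1.
  i=1: a_1=6, p_1 = 6*12 + 1 = 73, q_1 = 6*1 + 0 = 6.
  i=2: a_2=9, p_2 = 9*73 + 12 = 669, q_2 = 9*6 + 1 = 55.
  i=3: a_3=6, p_3 = 6*669 + 73 = 4087, q_3 = 6*55 + 6 = 336.
  i=4: a_4=2, p_4 = 2*4087 + 669 = 8843, q_4 = 2*336 + 55 = 727.
  i=5: a_5=9, p_5 = 9*8843 + 4087 = 83674, q_5 = 9*727 + 336 = 6879.
  i=6: a_6=2, p_6 = 2*83674 + 8843 = 176191, q_6 = 2*6879 + 727 = 14485.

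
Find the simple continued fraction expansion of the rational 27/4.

[6; 1, 3]

Run the Euclidean algorithm on 27 and 4; the successive quotients are the partial quotients a_0, a_1, ... (each step inverts the fractional part left over by the previous one):
  27 = 6*4 + 3, so a_0 = 6.
  4 = 1*3 + 1, so a_1 = 1.
  3 = 3*1 + 0, so a_2 = 3.
The remainder reaches 0 after 3 divisions, so the expansion has 3 partial quotients, read off in order.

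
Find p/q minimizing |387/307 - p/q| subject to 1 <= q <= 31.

29/23

Expand x = 387/307 as a continued fraction with the Euclidean algorithm:
  387 = 1*307 + 80, so a_0 = 1.
  307 = 3*80 + 67, so a_1 = 3.
  80 = 1*67 + 13, so a_2 = 1.
  67 = 5*13 + 2, so a_3 = 5.
  13 = 6*2 + 1, so a_4 = 6.
  2 = 2*1 + 0, so a_5 = 2.
so x = [1; 3, 1, 5, 6, 2].
Convergents (p_i = a_i*p_{i-1} + p_{i-2}, q_i = a_i*q_{i-1} + q_{i-2} with p_{-2}=0, p_{-1}=1, q_{-2}=1, q_{-1}=0), until the denominator exceeds 31:
  i=0: a_0=1, p_0 = 1*1 + 0 = 1, q_0 = 1*0 + 1 = 1.
  i=1: a_1=3, p_1 = 3*1 + 1 = 4, q_1 = 3*1 + 0 = 3.
  i=2: a_2=1, p_2 = 1*4 + 1 = 5, q_2 = 1*3 + 1 = 4.
  i=3: a_3=5, p_3 = 5*5 + 4 = 29, q_3 = 5*4 + 3 = 23.
  i=4: a_4=6, p_4 = 6*29 + 5 = 179, q_4 = 6*23 + 4 = 142.
q_4 = 142 > 31, so the last convergent with denominator <= 31 is p_3/q_3 = 29/23.
The closest fraction with denominator <= 31 is either p_3/q_3 or the intermediate fraction (k*p_3 + p_2)/(k*q_3 + q_2) with the largest k >= 1 whose denominator stays <= 31; these approach x as k grows, and every other convergent or intermediate fraction in range is farther away.
Largest k: floor((31 - q_2)/q_3) = floor((31 - 4)/23) = 1.
That gives (1*29 + 5)/(1*23 + 4) = 34/27.
Compare the errors: |x - 29/23| = |387*23 - 29*307|/(307*23) = 2/7061, and |x - 34/27| = |387*27 - 34*307|/(307*27) = 11/8289.
Cross-multiplying, 2*8289 = 16578 < 77671 = 11*7061, so 2/7061 is smaller: the convergent 29/23 is closer to x than 34/27.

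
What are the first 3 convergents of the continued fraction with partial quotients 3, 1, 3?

Using the convergent recurrence p_i = a_i*p_{i-1} + p_{i-2}, q_i = a_i*q_{i-1} + q_{i-2} with p_{-2}=0, p_{-1}=1, q_{-2}=1, q_{-1}=0:
  i=0: a_0=3, p_0 = 3*1 + 0 = 3, q_0 = 3*0 + 1 = 1.
  i=1: a_1=1, p_1 = 1*3 + 1 = 4, q_1 = 1*1 + 0 = 1.
  i=2: a_2=3, p_2 = 3*4 + 3 = 15, q_2 = 3*1 + 1 = 4.

3/1, 4/1, 15/4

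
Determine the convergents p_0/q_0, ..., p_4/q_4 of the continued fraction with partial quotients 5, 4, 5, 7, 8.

Using the convergent recurrence p_i = a_i*p_{i-1} + p_{i-2}, q_i = a_i*q_{i-1} + q_{i-2} with p_{-2}=0, p_{-1}=1, q_{-2}=1, q_{-1}=0:
  i=0: a_0=5, p_0 = 5*1 + 0 = 5, q_0 = 5*0 + 1 = 1.
  i=1: a_1=4, p_1 = 4*5 + 1 = 21, q_1 = 4*1 + 0 = 4.
  i=2: a_2=5, p_2 = 5*21 + 5 = 110, q_2 = 5*4 + 1 = 21.
  i=3: a_3=7, p_3 = 7*110 + 21 = 791, q_3 = 7*21 + 4 = 151.
  i=4: a_4=8, p_4 = 8*791 + 110 = 6438, q_4 = 8*151 + 21 = 1229.

5/1, 21/4, 110/21, 791/151, 6438/1229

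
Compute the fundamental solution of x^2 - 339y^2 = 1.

(x, y) = (97970, 5321)

First expand sqrt(339) as a continued fraction. With x_i = (sqrt(339) + m_i)/d_i and (m_0, d_0) = (0, 1): a_0 = floor(sqrt(339)) = 18, since 18^2 = 324 <= 339 < 361 = 19^2.
Iterate m_{i+1} = d_i*a_i - m_i, d_{i+1} = (339 - m_{i+1}^2)/d_i, a_{i+1} = floor((a_0 + m_{i+1})/d_{i+1}):
  m_1 = 1*18 - 0 = 18, d_1 = (339 - 18^2)/1 = 15/1 = 15, a_1 = floor((18 + 18)/15) = 2.
  m_2 = 15*2 - 18 = 12, d_2 = (339 - 12^2)/15 = 195/15 = 13, a_2 = floor((18 + 12)/13) = 2.
  m_3 = 13*2 - 12 = 14, d_3 = (339 - 14^2)/13 = 143/13 = 11, a_3 = floor((18 + 14)/11) = 2.
  m_4 = 11*2 - 14 = 8, d_4 = (339 - 8^2)/11 = 275/11 = 25, a_4 = floor((18 + 8)/25) = 1.
  m_5 = 25*1 - 8 = 17, d_5 = (339 - 17^2)/25 = 50/25 = 2, a_5 = floor((18 + 17)/2) = 17.
  m_6 = 2*17 - 17 = 17, d_6 = (339 - 17^2)/2 = 50/2 = 25, a_6 = floor((18 + 17)/25) = 1.
  m_7 = 25*1 - 17 = 8, d_7 = (339 - 8^2)/25 = 275/25 = 11, a_7 = floor((18 + 8)/11) = 2.
  m_8 = 11*2 - 8 = 14, d_8 = (339 - 14^2)/11 = 143/11 = 13, a_8 = floor((18 + 14)/13) = 2.
  m_9 = 13*2 - 14 = 12, d_9 = (339 - 12^2)/13 = 195/13 = 15, a_9 = floor((18 + 12)/15) = 2.
  m_10 = 15*2 - 12 = 18, d_10 = (339 - 18^2)/15 = 15/15 = 1, a_10 = floor((18 + 18)/1) = 36.
  m_11 = 1*36 - 18 = 18, d_11 = (339 - 18^2)/1 = 15/1 = 15: (m_11, d_11) = (m_1, d_1) = (18, 15), so from here the quotients repeat a_1, ..., a_10; the period length is 10.
So sqrt(339) = [18; (2, 2, 2, 1, 17, 1, 2, 2, 2, 36)] with period length k = 10.
k is even, so the fundamental solution of x^2 - 339y^2 = 1 is (p_{k-1}, q_{k-1}) = (p_9, q_9); compute convergents through index 9.
Convergents (p_i = a_i*p_{i-1} + p_{i-2}, q_i = a_i*q_{i-1} + q_{i-2} with p_{-2}=0, p_{-1}=1, q_{-2}=1, q_{-1}=0):
  i=0: a_0=18, p_0 = 18*1 + 0 = 18, q_0 = 18*0 + 1 = 1.
  i=1: a_1=2, p_1 = 2*18 + 1 = 37, q_1 = 2*1 + 0 = 2.
  i=2: a_2=2, p_2 = 2*37 + 18 = 92, q_2 = 2*2 + 1 = 5.
  i=3: a_3=2, p_3 = 2*92 + 37 = 221, q_3 = 2*5 + 2 = 12.
  i=4: a_4=1, p_4 = 1*221 + 92 = 313, q_4 = 1*12 + 5 = 17.
  i=5: a_5=17, p_5 = 17*313 + 221 = 5542, q_5 = 17*17 + 12 = 301.
  i=6: a_6=1, p_6 = 1*5542 + 313 = 5855, q_6 = 1*301 + 17 = 318.
  i=7: a_7=2, p_7 = 2*5855 + 5542 = 17252, q_7 = 2*318 + 301 = 937.
  i=8: a_8=2, p_8 = 2*17252 + 5855 = 40359, q_8 = 2*937 + 318 = 2192.
  i=9: a_9=2, p_9 = 2*40359 + 17252 = 97970, q_9 = 2*2192 + 937 = 5321.
Check: 97970^2 - 339*5321^2 = 9598120900 - 9598120899 = 1, so (x, y) = (97970, 5321) solves the equation, and by the theorem it is the least positive solution.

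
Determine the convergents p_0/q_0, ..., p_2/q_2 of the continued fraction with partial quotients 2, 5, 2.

Using the convergent recurrence p_i = a_i*p_{i-1} + p_{i-2}, q_i = a_i*q_{i-1} + q_{i-2} with p_{-2}=0, p_{-1}=1, q_{-2}=1, q_{-1}=0:
  i=0: a_0=2, p_0 = 2*1 + 0 = 2, q_0 = 2*0 + 1 = 1.
  i=1: a_1=5, p_1 = 5*2 + 1 = 11, q_1 = 5*1 + 0 = 5.
  i=2: a_2=2, p_2 = 2*11 + 2 = 24, q_2 = 2*5 + 1 = 11.

2/1, 11/5, 24/11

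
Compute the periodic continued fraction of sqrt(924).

Write x_i = (sqrt(924) + m_i)/d_i with (m_0, d_0) = (0, 1). a_0 = floor(sqrt(924)) = 30, since 30^2 = 900 <= 924 < 961 = 31^2.
Iterate m_{i+1} = d_i*a_i - m_i, d_{i+1} = (924 - m_{i+1}^2)/d_i, a_{i+1} = floor((a_0 + m_{i+1})/d_{i+1}):
  m_1 = 1*30 - 0 = 30, d_1 = (924 - 30^2)/1 = 24/1 = 24, a_1 = floor((30 + 30)/24) = 2.
  m_2 = 24*2 - 30 = 18, d_2 = (924 - 18^2)/24 = 600/24 = 25, a_2 = floor((30 + 18)/25) = 1.
  m_3 = 25*1 - 18 = 7, d_3 = (924 - 7^2)/25 = 875/25 = 35, a_3 = floor((30 + 7)/35) = 1.
  m_4 = 35*1 - 7 = 28, d_4 = (924 - 28^2)/35 = 140/35 = 4, a_4 = floor((30 + 28)/4) = 14.
  m_5 = 4*14 - 28 = 28, d_5 = (924 - 28^2)/4 = 140/4 = 35, a_5 = floor((30 + 28)/35) = 1.
  m_6 = 35*1 - 28 = 7, d_6 = (924 - 7^2)/35 = 875/35 = 25, a_6 = floor((30 + 7)/25) = 1.
  m_7 = 25*1 - 7 = 18, d_7 = (924 - 18^2)/25 = 600/25 = 24, a_7 = floor((30 + 18)/24) = 2.
  m_8 = 24*2 - 18 = 30, d_8 = (924 - 30^2)/24 = 24/24 = 1, a_8 = floor((30 + 30)/1) = 60.
  m_9 = 1*60 - 30 = 30, d_9 = (924 - 30^2)/1 = 24/1 = 24: (m_9, d_9) = (m_1, d_1) = (30, 24), so from here the quotients repeat a_1, ..., a_8; the period length is 8.
Hence the expansion of sqrt(924) is a_0 = 30 followed by the repeating block 2, 1, 1, 14, 1, 1, 2, 60 (period 8).

[30; (2, 1, 1, 14, 1, 1, 2, 60)]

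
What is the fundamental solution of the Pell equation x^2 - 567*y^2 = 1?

(x, y) = (2024, 85)

First expand sqrt(567) as a continued fraction. With x_i = (sqrt(567) + m_i)/d_i and (m_0, d_0) = (0, 1): a_0 = floor(sqrt(567)) = 23, since 23^2 = 529 <= 567 < 576 = 24^2.
Iterate m_{i+1} = d_i*a_i - m_i, d_{i+1} = (567 - m_{i+1}^2)/d_i, a_{i+1} = floor((a_0 + m_{i+1})/d_{i+1}):
  m_1 = 1*23 - 0 = 23, d_1 = (567 - 23^2)/1 = 38/1 = 38, a_1 = floor((23 + 23)/38) = 1.
  m_2 = 38*1 - 23 = 15, d_2 = (567 - 15^2)/38 = 342/38 = 9, a_2 = floor((23 + 15)/9) = 4.
  m_3 = 9*4 - 15 = 21, d_3 = (567 - 21^2)/9 = 126/9 = 14, a_3 = floor((23 + 21)/14) = 3.
  m_4 = 14*3 - 21 = 21, d_4 = (567 - 21^2)/14 = 126/14 = 9, a_4 = floor((23 + 21)/9) = 4.
  m_5 = 9*4 - 21 = 15, d_5 = (567 - 15^2)/9 = 342/9 = 38, a_5 = floor((23 + 15)/38) = 1.
  m_6 = 38*1 - 15 = 23, d_6 = (567 - 23^2)/38 = 38/38 = 1, a_6 = floor((23 + 23)/1) = 46.
  m_7 = 1*46 - 23 = 23, d_7 = (567 - 23^2)/1 = 38/1 = 38: (m_7, d_7) = (m_1, d_1) = (23, 38), so from here the quotients repeat a_1, ..., a_6; the period length is 6.
So sqrt(567) = [23; (1, 4, 3, 4, 1, 46)] with period length k = 6.
k is even, so the fundamental solution of x^2 - 567y^2 = 1 is (p_{k-1}, q_{k-1}) = (p_5, q_5); compute convergents through index 5.
Convergents (p_i = a_i*p_{i-1} + p_{i-2}, q_i = a_i*q_{i-1} + q_{i-2} with p_{-2}=0, p_{-1}=1, q_{-2}=1, q_{-1}=0):
  i=0: a_0=23, p_0 = 23*1 + 0 = 23, q_0 = 23*0 + 1 = 1.
  i=1: a_1=1, p_1 = 1*23 + 1 = 24, q_1 = 1*1 + 0 = 1.
  i=2: a_2=4, p_2 = 4*24 + 23 = 119, q_2 = 4*1 + 1 = 5.
  i=3: a_3=3, p_3 = 3*119 + 24 = 381, q_3 = 3*5 + 1 = 16.
  i=4: a_4=4, p_4 = 4*381 + 119 = 1643, q_4 = 4*16 + 5 = 69.
  i=5: a_5=1, p_5 = 1*1643 + 381 = 2024, q_5 = 1*69 + 16 = 85.
Check: 2024^2 - 567*85^2 = 4096576 - 4096575 = 1, so (x, y) = (2024, 85) solves the equation, and by the theorem it is the least positive solution.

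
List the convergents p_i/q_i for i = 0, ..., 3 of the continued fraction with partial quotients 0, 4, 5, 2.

0/1, 1/4, 5/21, 11/46

Using the convergent recurrence p_i = a_i*p_{i-1} + p_{i-2}, q_i = a_i*q_{i-1} + q_{i-2} with p_{-2}=0, p_{-1}=1, q_{-2}=1, q_{-1}=0:
  i=0: a_0=0, p_0 = 0*1 + 0 = 0, q_0 = 0*0 + 1 = 1.
  i=1: a_1=4, p_1 = 4*0 + 1 = 1, q_1 = 4*1 + 0 = 4.
  i=2: a_2=5, p_2 = 5*1 + 0 = 5, q_2 = 5*4 + 1 = 21.
  i=3: a_3=2, p_3 = 2*5 + 1 = 11, q_3 = 2*21 + 4 = 46.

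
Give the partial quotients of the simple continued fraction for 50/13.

[3; 1, 5, 2]

Run the Euclidean algorithm on 50 and 13; the successive quotients are the partial quotients a_0, a_1, ... (each step inverts the fractional part left over by the previous one):
  50 = 3*13 + 11, so a_0 = 3.
  13 = 1*11 + 2, so a_1 = 1.
  11 = 5*2 + 1, so a_2 = 5.
  2 = 2*1 + 0, so a_3 = 2.
The remainder reaches 0 after 4 divisions, so the expansion has 4 partial quotients, read off in order.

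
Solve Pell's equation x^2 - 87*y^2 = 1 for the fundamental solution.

(x, y) = (28, 3)

First expand sqrt(87) as a continued fraction. With x_i = (sqrt(87) + m_i)/d_i and (m_0, d_0) = (0, 1): a_0 = floor(sqrt(87)) = 9, since 9^2 = 81 <= 87 < 100 = 10^2.
Iterate m_{i+1} = d_i*a_i - m_i, d_{i+1} = (87 - m_{i+1}^2)/d_i, a_{i+1} = floor((a_0 + m_{i+1})/d_{i+1}):
  m_1 = 1*9 - 0 = 9, d_1 = (87 - 9^2)/1 = 6/1 = 6, a_1 = floor((9 + 9)/6) = 3.
  m_2 = 6*3 - 9 = 9, d_2 = (87 - 9^2)/6 = 6/6 = 1, a_2 = floor((9 + 9)/1) = 18.
  m_3 = 1*18 - 9 = 9, d_3 = (87 - 9^2)/1 = 6/1 = 6: (m_3, d_3) = (m_1, d_1) = (9, 6), so from here the quotients repeat a_1, a_2; the period length is 2.
So sqrt(87) = [9; (3, 18)] with period length k = 2.
k is even, so the fundamental solution of x^2 - 87y^2 = 1 is (p_{k-1}, q_{k-1}) = (p_1, q_1); compute convergents through index 1.
Convergents (p_i = a_i*p_{i-1} + p_{i-2}, q_i = a_i*q_{i-1} + q_{i-2} with p_{-2}=0, p_{-1}=1, q_{-2}=1, q_{-1}=0):
  i=0: a_0=9, p_0 = 9*1 + 0 = 9, q_0 = 9*0 + 1 = 1.
  i=1: a_1=3, p_1 = 3*9 + 1 = 28, q_1 = 3*1 + 0 = 3.
Check: 28^2 - 87*3^2 = 784 - 783 = 1, so (x, y) = (28, 3) solves the equation, and by the theorem it is the least positive solution.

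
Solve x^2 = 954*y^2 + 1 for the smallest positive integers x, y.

First expand sqrt(954) as a continued fraction. With x_i = (sqrt(954) + m_i)/d_i and (m_0, d_0) = (0, 1): a_0 = floor(sqrt(954)) = 30, since 30^2 = 900 <= 954 < 961 = 31^2.
Iterate m_{i+1} = d_i*a_i - m_i, d_{i+1} = (954 - m_{i+1}^2)/d_i, a_{i+1} = floor((a_0 + m_{i+1})/d_{i+1}):
  m_1 = 1*30 - 0 = 30, d_1 = (954 - 30^2)/1 = 54/1 = 54, a_1 = floor((30 + 30)/54) = 1.
  m_2 = 54*1 - 30 = 24, d_2 = (954 - 24^2)/54 = 378/54 = 7, a_2 = floor((30 + 24)/7) = 7.
  m_3 = 7*7 - 24 = 25, d_3 = (954 - 25^2)/7 = 329/7 = 47, a_3 = floor((30 + 25)/47) = 1.
  m_4 = 47*1 - 25 = 22, d_4 = (954 - 22^2)/47 = 470/47 = 10, a_4 = floor((30 + 22)/10) = 5.
  m_5 = 10*5 - 22 = 28, d_5 = (954 - 28^2)/10 = 170/10 = 17, a_5 = floor((30 + 28)/17) = 3.
  m_6 = 17*3 - 28 = 23, d_6 = (954 - 23^2)/17 = 425/17 = 25, a_6 = floor((30 + 23)/25) = 2.
  m_7 = 25*2 - 23 = 27, d_7 = (954 - 27^2)/25 = 225/25 = 9, a_7 = floor((30 + 27)/9) = 6.
  m_8 = 9*6 - 27 = 27, d_8 = (954 - 27^2)/9 = 225/9 = 25, a_8 = floor((30 + 27)/25) = 2.
  m_9 = 25*2 - 27 = 23, d_9 = (954 - 23^2)/25 = 425/25 = 17, a_9 = floor((30 + 23)/17) = 3.
  m_10 = 17*3 - 23 = 28, d_10 = (954 - 28^2)/17 = 170/17 = 10, a_10 = floor((30 + 28)/10) = 5.
  m_11 = 10*5 - 28 = 22, d_11 = (954 - 22^2)/10 = 470/10 = 47, a_11 = floor((30 + 22)/47) = 1.
  m_12 = 47*1 - 22 = 25, d_12 = (954 - 25^2)/47 = 329/47 = 7, a_12 = floor((30 + 25)/7) = 7.
  m_13 = 7*7 - 25 = 24, d_13 = (954 - 24^2)/7 = 378/7 = 54, a_13 = floor((30 + 24)/54) = 1.
  m_14 = 54*1 - 24 = 30, d_14 = (954 - 30^2)/54 = 54/54 = 1, a_14 = floor((30 + 30)/1) = 60.
  m_15 = 1*60 - 30 = 30, d_15 = (954 - 30^2)/1 = 54/1 = 54: (m_15, d_15) = (m_1, d_1) = (30, 54), so from here the quotients repeat a_1, ..., a_14; the period length is 14.
So sqrt(954) = [30; (1, 7, 1, 5, 3, 2, 6, 2, 3, 5, 1, 7, 1, 60)] with period length k = 14.
k is even, so the fundamental solution of x^2 - 954y^2 = 1 is (p_{k-1}, q_{k-1}) = (p_13, q_13); compute convergents through index 13.
Convergents (p_i = a_i*p_{i-1} + p_{i-2}, q_i = a_i*q_{i-1} + q_{i-2} with p_{-2}=0, p_{-1}=1, q_{-2}=1, q_{-1}=0):
  i=0: a_0=30, p_0 = 30*1 + 0 = 30, q_0 = 30*0 + 1 = 1.
  i=1: a_1=1, p_1 = 1*30 + 1 = 31, q_1 = 1*1 + 0 = 1.
  i=2: a_2=7, p_2 = 7*31 + 30 = 247, q_2 = 7*1 + 1 = 8.
  i=3: a_3=1, p_3 = 1*247 + 31 = 278, q_3 = 1*8 + 1 = 9.
  i=4: a_4=5, p_4 = 5*278 + 247 = 1637, q_4 = 5*9 + 8 = 53.
  i=5: a_5=3, p_5 = 3*1637 + 278 = 5189, q_5 = 3*53 + 9 = 168.
  i=6: a_6=2, p_6 = 2*5189 + 1637 = 12015, q_6 = 2*168 + 53 = 389.
  i=7: a_7=6, p_7 = 6*12015 + 5189 = 77279, q_7 = 6*389 + 168 = 2502.
  i=8: a_8=2, p_8 = 2*77279 + 12015 = 166573, q_8 = 2*2502 + 389 = 5393.
  i=9: a_9=3, p_9 = 3*166573 + 77279 = 576998, q_9 = 3*5393 + 2502 = 18681.
  i=10: a_10=5, p_10 = 5*576998 + 166573 = 3051563, q_10 = 5*18681 + 5393 = 98798.
  i=11: a_11=1, p_11 = 1*3051563 + 576998 = 3628561, q_11 = 1*98798 + 18681 = 117479.
  i=12: a_12=7, p_12 = 7*3628561 + 3051563 = 28451490, q_12 = 7*117479 + 98798 = 921151.
  i=13: a_13=1, p_13 = 1*28451490 + 3628561 = 32080051, q_13 = 1*921151 + 117479 = 1038630.
Check: 32080051^2 - 954*1038630^2 = 1029129672162601 - 1029129672162600 = 1, so (x, y) = (32080051, 1038630) solves the equation, and by the theorem it is the least positive solution.

(x, y) = (32080051, 1038630)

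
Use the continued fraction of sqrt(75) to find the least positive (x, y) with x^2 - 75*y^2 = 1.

(x, y) = (26, 3)

First expand sqrt(75) as a continued fraction. With x_i = (sqrt(75) + m_i)/d_i and (m_0, d_0) = (0, 1): a_0 = floor(sqrt(75)) = 8, since 8^2 = 64 <= 75 < 81 = 9^2.
Iterate m_{i+1} = d_i*a_i - m_i, d_{i+1} = (75 - m_{i+1}^2)/d_i, a_{i+1} = floor((a_0 + m_{i+1})/d_{i+1}):
  m_1 = 1*8 - 0 = 8, d_1 = (75 - 8^2)/1 = 11/1 = 11, a_1 = floor((8 + 8)/11) = 1.
  m_2 = 11*1 - 8 = 3, d_2 = (75 - 3^2)/11 = 66/11 = 6, a_2 = floor((8 + 3)/6) = 1.
  m_3 = 6*1 - 3 = 3, d_3 = (75 - 3^2)/6 = 66/6 = 11, a_3 = floor((8 + 3)/11) = 1.
  m_4 = 11*1 - 3 = 8, d_4 = (75 - 8^2)/11 = 11/11 = 1, a_4 = floor((8 + 8)/1) = 16.
  m_5 = 1*16 - 8 = 8, d_5 = (75 - 8^2)/1 = 11/1 = 11: (m_5, d_5) = (m_1, d_1) = (8, 11), so from here the quotients repeat a_1, ..., a_4; the period length is 4.
So sqrt(75) = [8; (1, 1, 1, 16)] with period length k = 4.
k is even, so the fundamental solution of x^2 - 75y^2 = 1 is (p_{k-1}, q_{k-1}) = (p_3, q_3); compute convergents through index 3.
Convergents (p_i = a_i*p_{i-1} + p_{i-2}, q_i = a_i*q_{i-1} + q_{i-2} with p_{-2}=0, p_{-1}=1, q_{-2}=1, q_{-1}=0):
  i=0: a_0=8, p_0 = 8*1 + 0 = 8, q_0 = 8*0 + 1 = 1.
  i=1: a_1=1, p_1 = 1*8 + 1 = 9, q_1 = 1*1 + 0 = 1.
  i=2: a_2=1, p_2 = 1*9 + 8 = 17, q_2 = 1*1 + 1 = 2.
  i=3: a_3=1, p_3 = 1*17 + 9 = 26, q_3 = 1*2 + 1 = 3.
Check: 26^2 - 75*3^2 = 676 - 675 = 1, so (x, y) = (26, 3) solves the equation, and by the theorem it is the least positive solution.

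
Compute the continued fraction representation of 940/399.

[2; 2, 1, 4, 3, 1, 6]

Run the Euclidean algorithm on 940 and 399; the successive quotients are the partial quotients a_0, a_1, ... (each step inverts the fractional part left over by the previous one):
  940 = 2*399 + 142, so a_0 = 2.
  399 = 2*142 + 115, so a_1 = 2.
  142 = 1*115 + 27, so a_2 = 1.
  115 = 4*27 + 7, so a_3 = 4.
  27 = 3*7 + 6, so a_4 = 3.
  7 = 1*6 + 1, so a_5 = 1.
  6 = 6*1 + 0, so a_6 = 6.
The remainder reaches 0 after 7 divisions, so the expansion has 7 partial quotients, read off in order.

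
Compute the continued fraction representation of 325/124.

[2; 1, 1, 1, 1, 1, 3, 4]

Run the Euclidean algorithm on 325 and 124; the successive quotients are the partial quotients a_0, a_1, ... (each step inverts the fractional part left over by the previous one):
  325 = 2*124 + 77, so a_0 = 2.
  124 = 1*77 + 47, so a_1 = 1.
  77 = 1*47 + 30, so a_2 = 1.
  47 = 1*30 + 17, so a_3 = 1.
  30 = 1*17 + 13, so a_4 = 1.
  17 = 1*13 + 4, so a_5 = 1.
  13 = 3*4 + 1, so a_6 = 3.
  4 = 4*1 + 0, so a_7 = 4.
The remainder reaches 0 after 8 divisions, so the expansion has 8 partial quotients, read off in order.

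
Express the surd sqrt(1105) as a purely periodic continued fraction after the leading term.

[33; (4, 7, 7, 4, 66)]

Write x_i = (sqrt(1105) + m_i)/d_i with (m_0, d_0) = (0, 1). a_0 = floor(sqrt(1105)) = 33, since 33^2 = 1089 <= 1105 < 1156 = 34^2.
Iterate m_{i+1} = d_i*a_i - m_i, d_{i+1} = (1105 - m_{i+1}^2)/d_i, a_{i+1} = floor((a_0 + m_{i+1})/d_{i+1}):
  m_1 = 1*33 - 0 = 33, d_1 = (1105 - 33^2)/1 = 16/1 = 16, a_1 = floor((33 + 33)/16) = 4.
  m_2 = 16*4 - 33 = 31, d_2 = (1105 - 31^2)/16 = 144/16 = 9, a_2 = floor((33 + 31)/9) = 7.
  m_3 = 9*7 - 31 = 32, d_3 = (1105 - 32^2)/9 = 81/9 = 9, a_3 = floor((33 + 32)/9) = 7.
  m_4 = 9*7 - 32 = 31, d_4 = (1105 - 31^2)/9 = 144/9 = 16, a_4 = floor((33 + 31)/16) = 4.
  m_5 = 16*4 - 31 = 33, d_5 = (1105 - 33^2)/16 = 16/16 = 1, a_5 = floor((33 + 33)/1) = 66.
  m_6 = 1*66 - 33 = 33, d_6 = (1105 - 33^2)/1 = 16/1 = 16: (m_6, d_6) = (m_1, d_1) = (33, 16), so from here the quotients repeat a_1, ..., a_5; the period length is 5.
Hence the expansion of sqrt(1105) is a_0 = 33 followed by the repeating block 4, 7, 7, 4, 66 (period 5).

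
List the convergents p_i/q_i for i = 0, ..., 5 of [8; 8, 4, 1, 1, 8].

Using the convergent recurrence p_i = a_i*p_{i-1} + p_{i-2}, q_i = a_i*q_{i-1} + q_{i-2} with p_{-2}=0, p_{-1}=1, q_{-2}=1, q_{-1}=0:
  i=0: a_0=8, p_0 = 8*1 + 0 = 8, q_0 = 8*0 + 1 = 1.
  i=1: a_1=8, p_1 = 8*8 + 1 = 65, q_1 = 8*1 + 0 = 8.
  i=2: a_2=4, p_2 = 4*65 + 8 = 268, q_2 = 4*8 + 1 = 33.
  i=3: a_3=1, p_3 = 1*268 + 65 = 333, q_3 = 1*33 + 8 = 41.
  i=4: a_4=1, p_4 = 1*333 + 268 = 601, q_4 = 1*41 + 33 = 74.
  i=5: a_5=8, p_5 = 8*601 + 333 = 5141, q_5 = 8*74 + 41 = 633.

8/1, 65/8, 268/33, 333/41, 601/74, 5141/633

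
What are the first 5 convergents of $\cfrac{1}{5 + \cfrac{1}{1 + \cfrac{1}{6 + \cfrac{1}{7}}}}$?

0/1, 1/5, 1/6, 7/41, 50/293

Using the convergent recurrence p_i = a_i*p_{i-1} + p_{i-2}, q_i = a_i*q_{i-1} + q_{i-2} with p_{-2}=0, p_{-1}=1, q_{-2}=1, q_{-1}=0:
  i=0: a_0=0, p_0 = 0*1 + 0 = 0, q_0 = 0*0 + 1 = 1.
  i=1: a_1=5, p_1 = 5*0 + 1 = 1, q_1 = 5*1 + 0 = 5.
  i=2: a_2=1, p_2 = 1*1 + 0 = 1, q_2 = 1*5 + 1 = 6.
  i=3: a_3=6, p_3 = 6*1 + 1 = 7, q_3 = 6*6 + 5 = 41.
  i=4: a_4=7, p_4 = 7*7 + 1 = 50, q_4 = 7*41 + 6 = 293.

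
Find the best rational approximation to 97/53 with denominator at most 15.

11/6

Expand x = 97/53 as a continued fraction with the Euclidean algorithm:
  97 = 1*53 + 44, so a_0 = 1.
  53 = 1*44 + 9, so a_1 = 1.
  44 = 4*9 + 8, so a_2 = 4.
  9 = 1*8 + 1, so a_3 = 1.
  8 = 8*1 + 0, so a_4 = 8.
so x = [1; 1, 4, 1, 8].
Convergents (p_i = a_i*p_{i-1} + p_{i-2}, q_i = a_i*q_{i-1} + q_{i-2} with p_{-2}=0, p_{-1}=1, q_{-2}=1, q_{-1}=0), until the denominator exceeds 15:
  i=0: a_0=1, p_0 = 1*1 + 0 = 1, q_0 = 1*0 + 1 = 1.
  i=1: a_1=1, p_1 = 1*1 + 1 = 2, q_1 = 1*1 + 0 = 1.
  i=2: a_2=4, p_2 = 4*2 + 1 = 9, q_2 = 4*1 + 1 = 5.
  i=3: a_3=1, p_3 = 1*9 + 2 = 11, q_3 = 1*5 + 1 = 6.
  i=4: a_4=8, p_4 = 8*11 + 9 = 97, q_4 = 8*6 + 5 = 53.
q_4 = 53 > 15, so the last convergent with denominator <= 15 is p_3/q_3 = 11/6.
The closest fraction with denominator <= 15 is either p_3/q_3 or the intermediate fraction (k*p_3 + p_2)/(k*q_3 + q_2) with the largest k >= 1 whose denominator stays <= 15; these approach x as k grows, and every other convergent or intermediate fraction in range is farther away.
Largest k: floor((15 - q_2)/q_3) = floor((15 - 5)/6) = 1.
That gives (1*11 + 9)/(1*6 + 5) = 20/11.
Compare the errors: |x - 11/6| = |97*6 - 11*53|/(53*6) = 1/318, and |x - 20/11| = |97*11 - 20*53|/(53*11) = 7/583.
Cross-multiplying, 1*583 = 583 < 2226 = 7*318, so 1/318 is smaller: the convergent 11/6 is closer to x than 20/11.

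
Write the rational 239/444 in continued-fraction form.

[0; 1, 1, 6, 34]

Run the Euclidean algorithm on 239 and 444; the successive quotients are the partial quotients a_0, a_1, ... (each step inverts the fractional part left over by the previous one):
  239 = 0*444 + 239, so a_0 = 0.
  444 = 1*239 + 205, so a_1 = 1.
  239 = 1*205 + 34, so a_2 = 1.
  205 = 6*34 + 1, so a_3 = 6.
  34 = 34*1 + 0, so a_4 = 34.
The remainder reaches 0 after 5 divisions, so the expansion has 5 partial quotients, read off in order.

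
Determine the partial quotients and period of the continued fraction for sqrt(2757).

[52; (1, 1, 34, 1, 1, 104)]

Write x_i = (sqrt(2757) + m_i)/d_i with (m_0, d_0) = (0, 1). a_0 = floor(sqrt(2757)) = 52, since 52^2 = 2704 <= 2757 < 2809 = 53^2.
Iterate m_{i+1} = d_i*a_i - m_i, d_{i+1} = (2757 - m_{i+1}^2)/d_i, a_{i+1} = floor((a_0 + m_{i+1})/d_{i+1}):
  m_1 = 1*52 - 0 = 52, d_1 = (2757 - 52^2)/1 = 53/1 = 53, a_1 = floor((52 + 52)/53) = 1.
  m_2 = 53*1 - 52 = 1, d_2 = (2757 - 1^2)/53 = 2756/53 = 52, a_2 = floor((52 + 1)/52) = 1.
  m_3 = 52*1 - 1 = 51, d_3 = (2757 - 51^2)/52 = 156/52 = 3, a_3 = floor((52 + 51)/3) = 34.
  m_4 = 3*34 - 51 = 51, d_4 = (2757 - 51^2)/3 = 156/3 = 52, a_4 = floor((52 + 51)/52) = 1.
  m_5 = 52*1 - 51 = 1, d_5 = (2757 - 1^2)/52 = 2756/52 = 53, a_5 = floor((52 + 1)/53) = 1.
  m_6 = 53*1 - 1 = 52, d_6 = (2757 - 52^2)/53 = 53/53 = 1, a_6 = floor((52 + 52)/1) = 104.
  m_7 = 1*104 - 52 = 52, d_7 = (2757 - 52^2)/1 = 53/1 = 53: (m_7, d_7) = (m_1, d_1) = (52, 53), so from here the quotients repeat a_1, ..., a_6; the period length is 6.
Hence the expansion of sqrt(2757) is a_0 = 52 followed by the repeating block 1, 1, 34, 1, 1, 104 (period 6).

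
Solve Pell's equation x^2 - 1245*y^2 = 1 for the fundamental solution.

First expand sqrt(1245) as a continued fraction. With x_i = (sqrt(1245) + m_i)/d_i and (m_0, d_0) = (0, 1): a_0 = floor(sqrt(1245)) = 35, since 35^2 = 1225 <= 1245 < 1296 = 36^2.
Iterate m_{i+1} = d_i*a_i - m_i, d_{i+1} = (1245 - m_{i+1}^2)/d_i, a_{i+1} = floor((a_0 + m_{i+1})/d_{i+1}):
  m_1 = 1*35 - 0 = 35, d_1 = (1245 - 35^2)/1 = 20/1 = 20, a_1 = floor((35 + 35)/20) = 3.
  m_2 = 20*3 - 35 = 25, d_2 = (1245 - 25^2)/20 = 620/20 = 31, a_2 = floor((35 + 25)/31) = 1.
  m_3 = 31*1 - 25 = 6, d_3 = (1245 - 6^2)/31 = 1209/31 = 39, a_3 = floor((35 + 6)/39) = 1.
  m_4 = 39*1 - 6 = 33, d_4 = (1245 - 33^2)/39 = 156/39 = 4, a_4 = floor((35 + 33)/4) = 17.
  m_5 = 4*17 - 33 = 35, d_5 = (1245 - 35^2)/4 = 20/4 = 5, a_5 = floor((35 + 35)/5) = 14.
  m_6 = 5*14 - 35 = 35, d_6 = (1245 - 35^2)/5 = 20/5 = 4, a_6 = floor((35 + 35)/4) = 17.
  m_7 = 4*17 - 35 = 33, d_7 = (1245 - 33^2)/4 = 156/4 = 39, a_7 = floor((35 + 33)/39) = 1.
  m_8 = 39*1 - 33 = 6, d_8 = (1245 - 6^2)/39 = 1209/39 = 31, a_8 = floor((35 + 6)/31) = 1.
  m_9 = 31*1 - 6 = 25, d_9 = (1245 - 25^2)/31 = 620/31 = 20, a_9 = floor((35 + 25)/20) = 3.
  m_10 = 20*3 - 25 = 35, d_10 = (1245 - 35^2)/20 = 20/20 = 1, a_10 = floor((35 + 35)/1) = 70.
  m_11 = 1*70 - 35 = 35, d_11 = (1245 - 35^2)/1 = 20/1 = 20: (m_11, d_11) = (m_1, d_1) = (35, 20), so from here the quotients repeat a_1, ..., a_10; the period length is 10.
So sqrt(1245) = [35; (3, 1, 1, 17, 14, 17, 1, 1, 3, 70)] with period length k = 10.
k is even, so the fundamental solution of x^2 - 1245y^2 = 1 is (p_{k-1}, q_{k-1}) = (p_9, q_9); compute convergents through index 9.
Convergents (p_i = a_i*p_{i-1} + p_{i-2}, q_i = a_i*q_{i-1} + q_{i-2} with p_{-2}=0, p_{-1}=1, q_{-2}=1, q_{-1}=0):
  i=0: a_0=35, p_0 = 35*1 + 0 = 35, q_0 = 35*0 + 1 = 1.
  i=1: a_1=3, p_1 = 3*35 + 1 = 106, q_1 = 3*1 + 0 = 3.
  i=2: a_2=1, p_2 = 1*106 + 35 = 141, q_2 = 1*3 + 1 = 4.
  i=3: a_3=1, p_3 = 1*141 + 106 = 247, q_3 = 1*4 + 3 = 7.
  i=4: a_4=17, p_4 = 17*247 + 141 = 4340, q_4 = 17*7 + 4 = 123.
  i=5: a_5=14, p_5 = 14*4340 + 247 = 61007, q_5 = 14*123 + 7 = 1729.
  i=6: a_6=17, p_6 = 17*61007 + 4340 = 1041459, q_6 = 17*1729 + 123 = 29516.
  i=7: a_7=1, p_7 = 1*1041459 + 61007 = 1102466, q_7 = 1*29516 + 1729 = 31245.
  i=8: a_8=1, p_8 = 1*1102466 + 1041459 = 2143925, q_8 = 1*31245 + 29516 = 60761.
  i=9: a_9=3, p_9 = 3*2143925 + 1102466 = 7534241, q_9 = 3*60761 + 31245 = 213528.
Check: 7534241^2 - 1245*213528^2 = 56764787446081 - 56764787446080 = 1, so (x, y) = (7534241, 213528) solves the equation, and by the theorem it is the least positive solution.

(x, y) = (7534241, 213528)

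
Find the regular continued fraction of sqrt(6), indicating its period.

[2; (2, 4)]

Write x_i = (sqrt(6) + m_i)/d_i with (m_0, d_0) = (0, 1). a_0 = floor(sqrt(6)) = 2, since 2^2 = 4 <= 6 < 9 = 3^2.
Iterate m_{i+1} = d_i*a_i - m_i, d_{i+1} = (6 - m_{i+1}^2)/d_i, a_{i+1} = floor((a_0 + m_{i+1})/d_{i+1}):
  m_1 = 1*2 - 0 = 2, d_1 = (6 - 2^2)/1 = 2/1 = 2, a_1 = floor((2 + 2)/2) = 2.
  m_2 = 2*2 - 2 = 2, d_2 = (6 - 2^2)/2 = 2/2 = 1, a_2 = floor((2 + 2)/1) = 4.
  m_3 = 1*4 - 2 = 2, d_3 = (6 - 2^2)/1 = 2/1 = 2: (m_3, d_3) = (m_1, d_1) = (2, 2), so from here the quotients repeat a_1, a_2; the period length is 2.
Hence the expansion of sqrt(6) is a_0 = 2 followed by the repeating block 2, 4 (period 2).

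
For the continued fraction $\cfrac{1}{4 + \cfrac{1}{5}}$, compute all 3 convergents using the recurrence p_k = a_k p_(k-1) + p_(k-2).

Using the convergent recurrence p_i = a_i*p_{i-1} + p_{i-2}, q_i = a_i*q_{i-1} + q_{i-2} with p_{-2}=0, p_{-1}=1, q_{-2}=1, q_{-1}=0:
  i=0: a_0=0, p_0 = 0*1 + 0 = 0, q_0 = 0*0 + 1 = 1.
  i=1: a_1=4, p_1 = 4*0 + 1 = 1, q_1 = 4*1 + 0 = 4.
  i=2: a_2=5, p_2 = 5*1 + 0 = 5, q_2 = 5*4 + 1 = 21.

0/1, 1/4, 5/21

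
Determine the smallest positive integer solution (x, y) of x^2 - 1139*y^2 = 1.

(x, y) = (135, 4)

First expand sqrt(1139) as a continued fraction. With x_i = (sqrt(1139) + m_i)/d_i and (m_0, d_0) = (0, 1): a_0 = floor(sqrt(1139)) = 33, since 33^2 = 1089 <= 1139 < 1156 = 34^2.
Iterate m_{i+1} = d_i*a_i - m_i, d_{i+1} = (1139 - m_{i+1}^2)/d_i, a_{i+1} = floor((a_0 + m_{i+1})/d_{i+1}):
  m_1 = 1*33 - 0 = 33, d_1 = (1139 - 33^2)/1 = 50/1 = 50, a_1 = floor((33 + 33)/50) = 1.
  m_2 = 50*1 - 33 = 17, d_2 = (1139 - 17^2)/50 = 850/50 = 17, a_2 = floor((33 + 17)/17) = 2.
  m_3 = 17*2 - 17 = 17, d_3 = (1139 - 17^2)/17 = 850/17 = 50, a_3 = floor((33 + 17)/50) = 1.
  m_4 = 50*1 - 17 = 33, d_4 = (1139 - 33^2)/50 = 50/50 = 1, a_4 = floor((33 + 33)/1) = 66.
  m_5 = 1*66 - 33 = 33, d_5 = (1139 - 33^2)/1 = 50/1 = 50: (m_5, d_5) = (m_1, d_1) = (33, 50), so from here the quotients repeat a_1, ..., a_4; the period length is 4.
So sqrt(1139) = [33; (1, 2, 1, 66)] with period length k = 4.
k is even, so the fundamental solution of x^2 - 1139y^2 = 1 is (p_{k-1}, q_{k-1}) = (p_3, q_3); compute convergents through index 3.
Convergents (p_i = a_i*p_{i-1} + p_{i-2}, q_i = a_i*q_{i-1} + q_{i-2} with p_{-2}=0, p_{-1}=1, q_{-2}=1, q_{-1}=0):
  i=0: a_0=33, p_0 = 33*1 + 0 = 33, q_0 = 33*0 + 1 = 1.
  i=1: a_1=1, p_1 = 1*33 + 1 = 34, q_1 = 1*1 + 0 = 1.
  i=2: a_2=2, p_2 = 2*34 + 33 = 101, q_2 = 2*1 + 1 = 3.
  i=3: a_3=1, p_3 = 1*101 + 34 = 135, q_3 = 1*3 + 1 = 4.
Check: 135^2 - 1139*4^2 = 18225 - 18224 = 1, so (x, y) = (135, 4) solves the equation, and by the theorem it is the least positive solution.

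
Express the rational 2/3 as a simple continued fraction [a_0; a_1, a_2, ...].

Run the Euclidean algorithm on 2 and 3; the successive quotients are the partial quotients a_0, a_1, ... (each step inverts the fractional part left over by the previous one):
  2 = 0*3 + 2, so a_0 = 0.
  3 = 1*2 + 1, so a_1 = 1.
  2 = 2*1 + 0, so a_2 = 2.
The remainder reaches 0 after 3 divisions, so the expansion has 3 partial quotients, read off in order.

[0; 1, 2]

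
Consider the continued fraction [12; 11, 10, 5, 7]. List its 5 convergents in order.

Using the convergent recurrence p_i = a_i*p_{i-1} + p_{i-2}, q_i = a_i*q_{i-1} + q_{i-2} with p_{-2}=0, p_{-1}=1, q_{-2}=1, q_{-1}=0:
  i=0: a_0=12, p_0 = 12*1 + 0 = 12, q_0 = 12*0 + 1 = 1.
  i=1: a_1=11, p_1 = 11*12 + 1 = 133, q_1 = 11*1 + 0 = 11.
  i=2: a_2=10, p_2 = 10*133 + 12 = 1342, q_2 = 10*11 + 1 = 111.
  i=3: a_3=5, p_3 = 5*1342 + 133 = 6843, q_3 = 5*111 + 11 = 566.
  i=4: a_4=7, p_4 = 7*6843 + 1342 = 49243, q_4 = 7*566 + 111 = 4073.

12/1, 133/11, 1342/111, 6843/566, 49243/4073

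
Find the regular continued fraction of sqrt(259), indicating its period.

Write x_i = (sqrt(259) + m_i)/d_i with (m_0, d_0) = (0, 1). a_0 = floor(sqrt(259)) = 16, since 16^2 = 256 <= 259 < 289 = 17^2.
Iterate m_{i+1} = d_i*a_i - m_i, d_{i+1} = (259 - m_{i+1}^2)/d_i, a_{i+1} = floor((a_0 + m_{i+1})/d_{i+1}):
  m_1 = 1*16 - 0 = 16, d_1 = (259 - 16^2)/1 = 3/1 = 3, a_1 = floor((16 + 16)/3) = 10.
  m_2 = 3*10 - 16 = 14, d_2 = (259 - 14^2)/3 = 63/3 = 21, a_2 = floor((16 + 14)/21) = 1.
  m_3 = 21*1 - 14 = 7, d_3 = (259 - 7^2)/21 = 210/21 = 10, a_3 = floor((16 + 7)/10) = 2.
  m_4 = 10*2 - 7 = 13, d_4 = (259 - 13^2)/10 = 90/10 = 9, a_4 = floor((16 + 13)/9) = 3.
  m_5 = 9*3 - 13 = 14, d_5 = (259 - 14^2)/9 = 63/9 = 7, a_5 = floor((16 + 14)/7) = 4.
  m_6 = 7*4 - 14 = 14, d_6 = (259 - 14^2)/7 = 63/7 = 9, a_6 = floor((16 + 14)/9) = 3.
  m_7 = 9*3 - 14 = 13, d_7 = (259 - 13^2)/9 = 90/9 = 10, a_7 = floor((16 + 13)/10) = 2.
  m_8 = 10*2 - 13 = 7, d_8 = (259 - 7^2)/10 = 210/10 = 21, a_8 = floor((16 + 7)/21) = 1.
  m_9 = 21*1 - 7 = 14, d_9 = (259 - 14^2)/21 = 63/21 = 3, a_9 = floor((16 + 14)/3) = 10.
  m_10 = 3*10 - 14 = 16, d_10 = (259 - 16^2)/3 = 3/3 = 1, a_10 = floor((16 + 16)/1) = 32.
  m_11 = 1*32 - 16 = 16, d_11 = (259 - 16^2)/1 = 3/1 = 3: (m_11, d_11) = (m_1, d_1) = (16, 3), so from here the quotients repeat a_1, ..., a_10; the period length is 10.
Hence the expansion of sqrt(259) is a_0 = 16 followed by the repeating block 10, 1, 2, 3, 4, 3, 2, 1, 10, 32 (period 10).

[16; (10, 1, 2, 3, 4, 3, 2, 1, 10, 32)]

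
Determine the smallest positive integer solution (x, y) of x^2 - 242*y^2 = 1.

(x, y) = (19601, 1260)

First expand sqrt(242) as a continued fraction. With x_i = (sqrt(242) + m_i)/d_i and (m_0, d_0) = (0, 1): a_0 = floor(sqrt(242)) = 15, since 15^2 = 225 <= 242 < 256 = 16^2.
Iterate m_{i+1} = d_i*a_i - m_i, d_{i+1} = (242 - m_{i+1}^2)/d_i, a_{i+1} = floor((a_0 + m_{i+1})/d_{i+1}):
  m_1 = 1*15 - 0 = 15, d_1 = (242 - 15^2)/1 = 17/1 = 17, a_1 = floor((15 + 15)/17) = 1.
  m_2 = 17*1 - 15 = 2, d_2 = (242 - 2^2)/17 = 238/17 = 14, a_2 = floor((15 + 2)/14) = 1.
  m_3 = 14*1 - 2 = 12, d_3 = (242 - 12^2)/14 = 98/14 = 7, a_3 = floor((15 + 12)/7) = 3.
  m_4 = 7*3 - 12 = 9, d_4 = (242 - 9^2)/7 = 161/7 = 23, a_4 = floor((15 + 9)/23) = 1.
  m_5 = 23*1 - 9 = 14, d_5 = (242 - 14^2)/23 = 46/23 = 2, a_5 = floor((15 + 14)/2) = 14.
  m_6 = 2*14 - 14 = 14, d_6 = (242 - 14^2)/2 = 46/2 = 23, a_6 = floor((15 + 14)/23) = 1.
  m_7 = 23*1 - 14 = 9, d_7 = (242 - 9^2)/23 = 161/23 = 7, a_7 = floor((15 + 9)/7) = 3.
  m_8 = 7*3 - 9 = 12, d_8 = (242 - 12^2)/7 = 98/7 = 14, a_8 = floor((15 + 12)/14) = 1.
  m_9 = 14*1 - 12 = 2, d_9 = (242 - 2^2)/14 = 238/14 = 17, a_9 = floor((15 + 2)/17) = 1.
  m_10 = 17*1 - 2 = 15, d_10 = (242 - 15^2)/17 = 17/17 = 1, a_10 = floor((15 + 15)/1) = 30.
  m_11 = 1*30 - 15 = 15, d_11 = (242 - 15^2)/1 = 17/1 = 17: (m_11, d_11) = (m_1, d_1) = (15, 17), so from here the quotients repeat a_1, ..., a_10; the period length is 10.
So sqrt(242) = [15; (1, 1, 3, 1, 14, 1, 3, 1, 1, 30)] with period length k = 10.
k is even, so the fundamental solution of x^2 - 242y^2 = 1 is (p_{k-1}, q_{k-1}) = (p_9, q_9); compute convergents through index 9.
Convergents (p_i = a_i*p_{i-1} + p_{i-2}, q_i = a_i*q_{i-1} + q_{i-2} with p_{-2}=0, p_{-1}=1, q_{-2}=1, q_{-1}=0):
  i=0: a_0=15, p_0 = 15*1 + 0 = 15, q_0 = 15*0 + 1 = 1.
  i=1: a_1=1, p_1 = 1*15 + 1 = 16, q_1 = 1*1 + 0 = 1.
  i=2: a_2=1, p_2 = 1*16 + 15 = 31, q_2 = 1*1 + 1 = 2.
  i=3: a_3=3, p_3 = 3*31 + 16 = 109, q_3 = 3*2 + 1 = 7.
  i=4: a_4=1, p_4 = 1*109 + 31 = 140, q_4 = 1*7 + 2 = 9.
  i=5: a_5=14, p_5 = 14*140 + 109 = 2069, q_5 = 14*9 + 7 = 133.
  i=6: a_6=1, p_6 = 1*2069 + 140 = 2209, q_6 = 1*133 + 9 = 142.
  i=7: a_7=3, p_7 = 3*2209 + 2069 = 8696, q_7 = 3*142 + 133 = 559.
  i=8: a_8=1, p_8 = 1*8696 + 2209 = 10905, q_8 = 1*559 + 142 = 701.
  i=9: a_9=1, p_9 = 1*10905 + 8696 = 19601, q_9 = 1*701 + 559 = 1260.
Check: 19601^2 - 242*1260^2 = 384199201 - 384199200 = 1, so (x, y) = (19601, 1260) solves the equation, and by the theorem it is the least positive solution.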